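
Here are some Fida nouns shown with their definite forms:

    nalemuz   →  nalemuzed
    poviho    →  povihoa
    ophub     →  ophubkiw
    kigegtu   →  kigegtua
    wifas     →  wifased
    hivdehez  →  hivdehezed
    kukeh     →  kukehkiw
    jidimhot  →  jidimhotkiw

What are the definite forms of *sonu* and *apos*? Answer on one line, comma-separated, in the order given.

sonua, aposed

The suffix is conditioned by the final sound: -ed when the stem ends in a sibilant (*nalemuz*, *wifas*, *hivdehez*); -kiw when the stem ends in a non-sibilant consonant (*ophub*, *kukeh*, *jidimhot*); -a when the stem ends in a vowel (*poviho*, *kigegtu*).
*sonu*: final sound = /u/, a vowel → -a → *sonua*.
Since the final sound of *apos* is /s/ (a sibilant), it takes -ed, giving *aposed*.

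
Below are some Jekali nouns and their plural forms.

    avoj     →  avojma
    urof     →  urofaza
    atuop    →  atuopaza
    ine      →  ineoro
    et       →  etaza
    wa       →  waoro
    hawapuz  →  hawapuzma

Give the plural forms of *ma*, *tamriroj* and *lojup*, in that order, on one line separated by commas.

The pattern is voicing of the final sound: -aza when the stem ends in a voiceless consonant (*urof*, *atuop*, *et*); -ma when the stem ends in a voiced consonant (*avoj*, *hawapuz*); -oro when the stem ends in a vowel (*ine*, *wa*).
Since the final sound of *ma* is /a/ (a vowel), it takes -oro, giving *maoro*.
Since the final sound of *tamriroj* is /j/ (a voiced consonant), it takes -ma, giving *tamrirojma*.
*lojup*: final sound = /p/, a voiceless consonant → -aza → *lojupaza*.

maoro, tamrirojma, lojupaza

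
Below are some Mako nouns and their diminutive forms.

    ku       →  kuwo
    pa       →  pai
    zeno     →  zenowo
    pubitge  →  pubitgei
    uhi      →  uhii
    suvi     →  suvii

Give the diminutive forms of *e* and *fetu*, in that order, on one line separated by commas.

The pattern is rounding harmony: -wo when the last vowel of the stem is a rounded vowel (*ku*, *zeno*); -i when the last vowel of the stem is an unrounded vowel (*pa*, *pubitge*, *uhi*, *suvi*).
*e* — last vowel /e/ (an unrounded vowel) → -i → *ei*.
The last vowel of *fetu* is /u/, which is a rounded vowel, so the suffix is -wo, giving *fetuwo*.

ei, fetuwo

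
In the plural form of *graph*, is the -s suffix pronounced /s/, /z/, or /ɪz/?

The stem *graph* ends in a voiceless non-sibilant consonant.
The plural suffix surfaces as /ɪz/ after sibilants, /s/ after other voiceless consonants, and /z/ after other voiced sounds.
So the plural -s on *graph* is pronounced /s/.

/s/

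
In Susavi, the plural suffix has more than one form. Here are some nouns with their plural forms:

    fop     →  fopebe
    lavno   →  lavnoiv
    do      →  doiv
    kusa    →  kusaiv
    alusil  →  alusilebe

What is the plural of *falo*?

The suffix is conditioned by the final sound: -ebe when the stem ends in a consonant (*fop*, *alusil*); -iv when the stem ends in a vowel (*lavno*, *do*, *kusa*).
The final sound of *falo* is /o/, which is a vowel, so the suffix is -iv, giving *faloiv*.

faloiv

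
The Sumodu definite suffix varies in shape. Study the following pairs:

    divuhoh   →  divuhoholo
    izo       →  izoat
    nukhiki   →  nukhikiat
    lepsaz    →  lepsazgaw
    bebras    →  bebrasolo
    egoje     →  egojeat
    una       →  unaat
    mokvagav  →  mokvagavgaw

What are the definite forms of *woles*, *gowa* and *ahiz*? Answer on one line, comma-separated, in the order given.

wolesolo, gowaat, ahizgaw

Looking at the final sound of each stem: -olo when the stem ends in a voiceless consonant (*divuhoh*, *bebras*); -gaw when the stem ends in a voiced consonant (*lepsaz*, *mokvagav*); -at when the stem ends in a vowel (*izo*, *nukhiki*, *egoje*, *una*).
*woles*: final sound = /s/, a voiceless consonant → -olo → *wolesolo*.
The final sound of *gowa* is /a/, which is a vowel, so the suffix is -at, giving *gowaat*.
*ahiz* — final sound /z/ (a voiced consonant) → -gaw → *ahizgaw*.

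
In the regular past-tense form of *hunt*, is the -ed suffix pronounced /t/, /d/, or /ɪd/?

/ɪd/

The stem *hunt* ends in /t/ or /d/.
The -ed suffix is realized as /ɪd/ after /t, d/; as /t/ after other voiceless consonants; and as /d/ after other voiced sounds.
So -ed on *hunt* is pronounced /ɪd/.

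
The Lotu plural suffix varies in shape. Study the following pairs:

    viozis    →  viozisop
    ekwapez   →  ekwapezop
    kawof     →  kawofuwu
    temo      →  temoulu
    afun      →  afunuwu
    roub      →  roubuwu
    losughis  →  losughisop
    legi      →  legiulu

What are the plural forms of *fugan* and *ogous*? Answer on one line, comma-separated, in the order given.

The suffix is conditioned by the final sound: -op when the stem ends in a sibilant (*viozis*, *ekwapez*, *losughis*); -uwu when the stem ends in a non-sibilant consonant (*kawof*, *afun*, *roub*); -ulu when the stem ends in a vowel (*temo*, *legi*).
The final sound of *fugan* is /n/, which is a non-sibilant consonant, so the suffix is -uwu, giving *fuganuwu*.
*ogous* — final sound /s/ (a sibilant) → -op → *ogousop*.

fuganuwu, ogousop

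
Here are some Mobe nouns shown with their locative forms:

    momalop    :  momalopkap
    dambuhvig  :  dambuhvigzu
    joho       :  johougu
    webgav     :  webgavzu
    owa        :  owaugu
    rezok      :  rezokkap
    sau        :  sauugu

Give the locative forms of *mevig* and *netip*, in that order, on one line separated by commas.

The suffix is conditioned by the final sound: -kap when the stem ends in a voiceless consonant (*momalop*, *rezok*); -zu when the stem ends in a voiced consonant (*dambuhvig*, *webgav*); -ugu when the stem ends in a vowel (*joho*, *owa*, *sau*).
*mevig* — final sound /g/ (a voiced consonant) → -zu → *mevigzu*.
*netip* — final sound /p/ (a voiceless consonant) → -kap → *netipkap*.

mevigzu, netipkap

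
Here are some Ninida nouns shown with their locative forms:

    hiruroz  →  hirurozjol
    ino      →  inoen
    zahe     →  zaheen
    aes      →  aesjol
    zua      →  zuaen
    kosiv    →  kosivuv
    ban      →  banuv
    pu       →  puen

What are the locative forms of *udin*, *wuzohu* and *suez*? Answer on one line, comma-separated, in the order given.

Looking at the final sound of each stem: -jol when the stem ends in a sibilant (*hiruroz*, *aes*); -uv when the stem ends in a non-sibilant consonant (*kosiv*, *ban*); -en when the stem ends in a vowel (*ino*, *zahe*, *zua*, *pu*).
The final sound of *udin* is /n/, which is a non-sibilant consonant, so the suffix is -uv, giving *udinuv*.
The final sound of *wuzohu* is /u/, which is a vowel, so the suffix is -en, giving *wuzohuen*.
*suez* — final sound /z/ (a sibilant) → -jol → *suezjol*.

udinuv, wuzohuen, suezjol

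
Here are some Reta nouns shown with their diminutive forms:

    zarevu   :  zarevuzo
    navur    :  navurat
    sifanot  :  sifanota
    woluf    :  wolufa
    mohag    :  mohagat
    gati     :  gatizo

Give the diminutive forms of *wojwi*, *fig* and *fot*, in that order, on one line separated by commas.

The pattern is voicing of the final sound: -a when the stem ends in a voiceless consonant (*sifanot*, *woluf*); -at when the stem ends in a voiced consonant (*navur*, *mohag*); -zo when the stem ends in a vowel (*zarevu*, *gati*).
*wojwi*: final sound = /i/, a vowel → -zo → *wojwizo*.
The final sound of *fig* is /g/, which is a voiced consonant, so the suffix is -at, giving *figat*.
The final sound of *fot* is /t/, which is a voiceless consonant, so the suffix is -a, giving *fota*.

wojwizo, figat, fota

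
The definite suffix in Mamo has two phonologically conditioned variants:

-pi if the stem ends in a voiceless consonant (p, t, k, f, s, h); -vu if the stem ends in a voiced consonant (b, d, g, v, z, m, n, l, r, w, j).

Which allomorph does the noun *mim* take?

-vu

Since the final consonant of *mim* is /m/ (voiced), it takes -vu.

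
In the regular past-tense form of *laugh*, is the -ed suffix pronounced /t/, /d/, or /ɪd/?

The stem *laugh* ends in a voiceless consonant other than /t/.
The -ed suffix is realized as /ɪd/ after /t, d/; as /t/ after other voiceless consonants; and as /d/ after other voiced sounds.
So -ed on *laugh* is pronounced /t/.

/t/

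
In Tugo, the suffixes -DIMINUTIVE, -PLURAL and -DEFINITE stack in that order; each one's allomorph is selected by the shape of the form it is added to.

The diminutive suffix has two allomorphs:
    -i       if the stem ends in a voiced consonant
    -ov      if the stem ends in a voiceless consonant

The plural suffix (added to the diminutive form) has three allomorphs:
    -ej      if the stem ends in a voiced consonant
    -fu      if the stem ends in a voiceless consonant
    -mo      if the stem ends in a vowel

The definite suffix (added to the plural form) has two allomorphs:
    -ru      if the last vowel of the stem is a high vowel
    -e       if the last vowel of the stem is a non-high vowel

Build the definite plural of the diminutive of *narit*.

naritoveje

*narit* — final consonant /t/ (voiceless) → -ov → *naritov*.
The diminutive form *naritov*: final sound = /v/, a voiced consonant → -ej → *naritovej*.
The last vowel of the plural form *naritovej* is /e/, which is a non-high vowel, so the definite suffix is -e, giving *naritoveje*.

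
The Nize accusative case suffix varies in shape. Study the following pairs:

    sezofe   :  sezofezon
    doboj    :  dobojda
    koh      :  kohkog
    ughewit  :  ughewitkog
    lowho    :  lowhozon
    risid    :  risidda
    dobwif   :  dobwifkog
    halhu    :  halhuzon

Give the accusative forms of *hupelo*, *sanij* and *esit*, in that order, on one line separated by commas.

hupelozon, sanijda, esitkog

The suffix is conditioned by the final sound: -kog when the stem ends in a voiceless consonant (*koh*, *ughewit*, *dobwif*); -da when the stem ends in a voiced consonant (*doboj*, *risid*); -zon when the stem ends in a vowel (*sezofe*, *lowho*, *halhu*).
*hupelo* — final sound /o/ (a vowel) → -zon → *hupelozon*.
The final sound of *sanij* is /j/, which is a voiced consonant, so the suffix is -da, giving *sanijda*.
The final sound of *esit* is /t/, which is a voiceless consonant, so the suffix is -kog, giving *esitkog*.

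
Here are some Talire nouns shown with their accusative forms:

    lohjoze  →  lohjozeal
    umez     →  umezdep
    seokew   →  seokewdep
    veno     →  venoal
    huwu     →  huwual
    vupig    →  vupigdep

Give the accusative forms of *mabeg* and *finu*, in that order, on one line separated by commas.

mabegdep, finual

The alternation tracks the final sound of the stem — -dep when the stem ends in a consonant (*umez*, *seokew*, *vupig*); -al when the stem ends in a vowel (*lohjoze*, *veno*, *huwu*).
Since the final sound of *mabeg* is /g/ (a consonant), it takes -dep, giving *mabegdep*.
The final sound of *finu* is /u/, which is a vowel, so the suffix is -al, giving *finual*.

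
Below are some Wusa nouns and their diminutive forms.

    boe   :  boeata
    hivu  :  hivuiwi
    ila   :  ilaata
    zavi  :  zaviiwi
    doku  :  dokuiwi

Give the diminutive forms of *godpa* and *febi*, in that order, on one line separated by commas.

godpaata, febiiwi

Looking at the last vowel of each stem: -iwi when the last vowel of the stem is a high vowel (*hivu*, *zavi*, *doku*); -ata when the last vowel of the stem is a non-high vowel (*boe*, *ila*).
*godpa*: last vowel = /a/, a non-high vowel → -ata → *godpaata*.
Since the last vowel of *febi* is /i/ (a high vowel), it takes -iwi, giving *febiiwi*.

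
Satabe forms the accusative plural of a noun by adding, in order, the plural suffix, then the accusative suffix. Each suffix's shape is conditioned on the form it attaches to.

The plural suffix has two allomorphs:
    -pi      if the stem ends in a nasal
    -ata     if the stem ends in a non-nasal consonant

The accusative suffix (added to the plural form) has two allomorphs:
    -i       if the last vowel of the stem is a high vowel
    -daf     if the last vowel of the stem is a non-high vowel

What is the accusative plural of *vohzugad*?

*vohzugad* — final consonant /d/ (non-nasal) → -ata → *vohzugadata*.
The plural form *vohzugadata*: last vowel = /a/, a non-high vowel → -daf → *vohzugadatadaf*.

vohzugadatadaf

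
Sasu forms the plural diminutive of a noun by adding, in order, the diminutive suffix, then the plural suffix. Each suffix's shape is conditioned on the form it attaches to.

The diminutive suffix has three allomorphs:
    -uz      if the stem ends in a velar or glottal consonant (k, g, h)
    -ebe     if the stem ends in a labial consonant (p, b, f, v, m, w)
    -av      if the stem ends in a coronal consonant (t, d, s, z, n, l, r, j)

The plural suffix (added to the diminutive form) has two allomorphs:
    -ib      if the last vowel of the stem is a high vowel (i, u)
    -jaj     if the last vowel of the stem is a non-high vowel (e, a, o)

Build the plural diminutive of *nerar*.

*nerar* — final consonant /r/ (coronal) → -av → *nerarav*.
The diminutive form *nerarav* — last vowel /a/ (a non-high vowel) → -jaj → *neraravjaj*.

neraravjaj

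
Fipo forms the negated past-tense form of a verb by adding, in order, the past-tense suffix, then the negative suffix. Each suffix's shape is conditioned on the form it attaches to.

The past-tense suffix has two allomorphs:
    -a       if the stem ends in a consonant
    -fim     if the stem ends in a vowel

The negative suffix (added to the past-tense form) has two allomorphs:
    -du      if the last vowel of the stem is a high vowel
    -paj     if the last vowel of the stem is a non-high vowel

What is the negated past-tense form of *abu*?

abufimdu

*abu*: final sound = /u/, a vowel → -fim → *abufim*.
The past-tense form *abufim* — last vowel /i/ (a high vowel) → -du → *abufimdu*.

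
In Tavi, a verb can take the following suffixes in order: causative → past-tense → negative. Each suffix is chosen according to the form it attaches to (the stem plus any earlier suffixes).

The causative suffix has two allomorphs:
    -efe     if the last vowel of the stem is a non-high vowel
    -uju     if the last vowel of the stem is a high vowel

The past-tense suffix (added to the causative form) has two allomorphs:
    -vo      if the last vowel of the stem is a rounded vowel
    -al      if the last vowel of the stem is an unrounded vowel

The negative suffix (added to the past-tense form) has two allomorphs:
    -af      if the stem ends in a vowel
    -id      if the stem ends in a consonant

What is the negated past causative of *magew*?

magewefealid

*magew* — last vowel /e/ (a non-high vowel) → -efe → *magewefe*.
The causative form *magewefe*: last vowel = /e/, an unrounded vowel → -al → *magewefeal*.
The past-tense form *magewefeal*: final sound = /l/, a consonant → -id → *magewefealid*.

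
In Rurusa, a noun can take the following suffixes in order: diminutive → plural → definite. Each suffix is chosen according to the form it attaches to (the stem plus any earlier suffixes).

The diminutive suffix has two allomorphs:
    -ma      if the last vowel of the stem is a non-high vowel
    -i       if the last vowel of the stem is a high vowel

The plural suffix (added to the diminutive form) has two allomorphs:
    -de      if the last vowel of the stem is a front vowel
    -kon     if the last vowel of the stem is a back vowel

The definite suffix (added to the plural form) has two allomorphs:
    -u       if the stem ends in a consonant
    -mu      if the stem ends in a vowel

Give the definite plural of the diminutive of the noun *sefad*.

*sefad* — last vowel /a/ (a non-high vowel) → -ma → *sefadma*.
The diminutive form *sefadma*: last vowel = /a/, a back vowel → -kon → *sefadmakon*.
Since the final sound of the plural form *sefadmakon* is /n/ (a consonant), it takes -u, giving *sefadmakonu*.

sefadmakonu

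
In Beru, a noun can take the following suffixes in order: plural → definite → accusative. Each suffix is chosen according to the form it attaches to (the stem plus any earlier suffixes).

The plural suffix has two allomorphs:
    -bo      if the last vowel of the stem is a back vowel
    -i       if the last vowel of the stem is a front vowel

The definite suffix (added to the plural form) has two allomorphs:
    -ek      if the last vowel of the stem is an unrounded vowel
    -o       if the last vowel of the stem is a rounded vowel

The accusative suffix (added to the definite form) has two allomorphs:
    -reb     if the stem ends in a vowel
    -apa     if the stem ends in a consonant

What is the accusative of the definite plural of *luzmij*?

luzmijiekapa

Since the last vowel of *luzmij* is /i/ (a front vowel), it takes -i, giving *luzmiji*.
The last vowel of the plural form *luzmiji* is /i/, which is an unrounded vowel, so the definite suffix is -ek, giving *luzmijiek*.
The definite form *luzmijiek* — final sound /k/ (a consonant) → -apa → *luzmijiekapa*.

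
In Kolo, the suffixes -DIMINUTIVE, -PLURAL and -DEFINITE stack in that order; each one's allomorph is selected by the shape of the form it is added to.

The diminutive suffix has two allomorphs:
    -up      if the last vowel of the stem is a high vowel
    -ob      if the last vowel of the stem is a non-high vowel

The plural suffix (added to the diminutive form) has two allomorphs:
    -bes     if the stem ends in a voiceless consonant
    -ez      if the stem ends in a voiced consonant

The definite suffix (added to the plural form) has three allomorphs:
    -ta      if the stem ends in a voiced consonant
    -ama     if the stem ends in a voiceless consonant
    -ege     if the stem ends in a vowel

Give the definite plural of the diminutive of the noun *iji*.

ijiupbesama

Since the last vowel of *iji* is /i/ (a high vowel), it takes -up, giving *ijiup*.
The diminutive form *ijiup* — final consonant /p/ (voiceless) → -bes → *ijiupbes*.
The final sound of the plural form *ijiupbes* is /s/, which is a voiceless consonant, so the definite suffix is -ama, giving *ijiupbesama*.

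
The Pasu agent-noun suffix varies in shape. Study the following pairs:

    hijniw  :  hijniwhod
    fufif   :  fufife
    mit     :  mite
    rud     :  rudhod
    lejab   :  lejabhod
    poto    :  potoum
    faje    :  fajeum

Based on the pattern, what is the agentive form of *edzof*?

The pattern is voicing of the final sound: -e when the stem ends in a voiceless consonant (*fufif*, *mit*); -hod when the stem ends in a voiced consonant (*hijniw*, *rud*, *lejab*); -um when the stem ends in a vowel (*poto*, *faje*).
*edzof* — final sound /f/ (a voiceless consonant) → -e → *edzofe*.

edzofe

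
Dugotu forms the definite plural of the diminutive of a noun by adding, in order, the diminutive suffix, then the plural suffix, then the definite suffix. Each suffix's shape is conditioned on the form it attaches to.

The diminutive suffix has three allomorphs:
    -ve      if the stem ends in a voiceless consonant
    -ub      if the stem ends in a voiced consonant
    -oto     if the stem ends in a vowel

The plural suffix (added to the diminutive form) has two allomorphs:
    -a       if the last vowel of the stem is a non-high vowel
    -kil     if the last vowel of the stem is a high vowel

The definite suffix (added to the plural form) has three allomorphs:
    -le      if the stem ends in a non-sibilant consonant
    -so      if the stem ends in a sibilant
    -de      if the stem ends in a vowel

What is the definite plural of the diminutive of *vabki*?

The final sound of *vabki* is /i/, which is a vowel, so the diminutive suffix is -oto, giving *vabkioto*.
The diminutive form *vabkioto* — last vowel /o/ (a non-high vowel) → -a → *vabkiotoa*.
The plural form *vabkiotoa* — final sound /a/ (a vowel) → -de → *vabkiotoade*.

vabkiotoade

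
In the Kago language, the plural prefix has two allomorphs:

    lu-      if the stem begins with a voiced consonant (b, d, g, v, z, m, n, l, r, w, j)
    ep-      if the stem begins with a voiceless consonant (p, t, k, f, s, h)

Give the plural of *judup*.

*judup*: first consonant = /j/, voiced → lu- → *lujudup*.

lujudup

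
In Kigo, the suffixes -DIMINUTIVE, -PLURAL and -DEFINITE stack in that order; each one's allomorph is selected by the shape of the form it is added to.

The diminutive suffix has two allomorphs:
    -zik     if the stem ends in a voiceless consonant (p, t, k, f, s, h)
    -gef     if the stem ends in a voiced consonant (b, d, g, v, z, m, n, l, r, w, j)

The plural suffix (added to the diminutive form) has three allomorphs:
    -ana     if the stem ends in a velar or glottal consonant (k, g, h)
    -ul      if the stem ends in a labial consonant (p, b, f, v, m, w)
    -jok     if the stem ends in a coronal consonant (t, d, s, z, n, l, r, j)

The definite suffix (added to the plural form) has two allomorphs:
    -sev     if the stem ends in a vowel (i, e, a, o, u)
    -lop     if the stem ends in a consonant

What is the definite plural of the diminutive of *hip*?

hipzikanasev

*hip*: final consonant = /p/, voiceless → -zik → *hipzik*.
Since the final consonant of the diminutive form *hipzik* is /k/ (velar/glottal), it takes -ana, giving *hipzikana*.
The final sound of the plural form *hipzikana* is /a/, which is a vowel, so the definite suffix is -sev, giving *hipzikanasev*.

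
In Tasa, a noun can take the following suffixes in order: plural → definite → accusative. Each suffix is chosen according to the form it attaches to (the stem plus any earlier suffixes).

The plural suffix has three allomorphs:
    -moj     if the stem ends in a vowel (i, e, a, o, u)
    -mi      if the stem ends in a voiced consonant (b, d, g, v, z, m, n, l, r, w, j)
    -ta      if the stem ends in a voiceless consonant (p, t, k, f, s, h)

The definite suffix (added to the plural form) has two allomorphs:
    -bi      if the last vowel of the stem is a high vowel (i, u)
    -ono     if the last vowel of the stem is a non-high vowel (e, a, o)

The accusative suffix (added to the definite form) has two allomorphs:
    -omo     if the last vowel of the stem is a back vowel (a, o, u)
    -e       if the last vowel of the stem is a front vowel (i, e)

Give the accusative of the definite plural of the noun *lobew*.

The final sound of *lobew* is /w/, which is a voiced consonant, so the plural suffix is -mi, giving *lobewmi*.
The plural form *lobewmi*: last vowel = /i/, a high vowel → -bi → *lobewmibi*.
The definite form *lobewmibi* — last vowel /i/ (a front vowel) → -e → *lobewmibie*.

lobewmibie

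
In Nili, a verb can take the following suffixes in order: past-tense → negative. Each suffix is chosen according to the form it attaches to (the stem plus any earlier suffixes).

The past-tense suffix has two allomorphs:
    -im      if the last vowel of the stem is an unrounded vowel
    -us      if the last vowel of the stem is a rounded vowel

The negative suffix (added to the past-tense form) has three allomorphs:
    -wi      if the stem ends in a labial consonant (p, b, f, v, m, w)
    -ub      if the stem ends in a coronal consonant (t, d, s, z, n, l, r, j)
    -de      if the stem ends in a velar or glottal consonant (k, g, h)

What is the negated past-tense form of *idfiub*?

The last vowel of *idfiub* is /u/, which is a rounded vowel, so the past-tense suffix is -us, giving *idfiubus*.
Since the final consonant of the past-tense form *idfiubus* is /s/ (coronal), it takes -ub, giving *idfiubusub*.

idfiubusub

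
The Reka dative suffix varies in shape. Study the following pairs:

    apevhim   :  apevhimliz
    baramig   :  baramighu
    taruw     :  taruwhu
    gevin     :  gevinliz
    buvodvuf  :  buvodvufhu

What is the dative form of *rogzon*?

rogzonliz

The pattern is nasality of the final consonant: -liz when the stem ends in a nasal (*apevhim*, *gevin*); -hu when the stem ends in a non-nasal consonant (*baramig*, *taruw*, *buvodvuf*).
*rogzon*: final consonant = /n/, a nasal → -liz → *rogzonliz*.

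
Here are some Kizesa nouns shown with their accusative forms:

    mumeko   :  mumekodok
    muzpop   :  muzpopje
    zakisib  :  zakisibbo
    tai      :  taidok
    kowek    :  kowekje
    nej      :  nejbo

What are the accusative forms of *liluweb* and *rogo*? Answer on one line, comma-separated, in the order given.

The pattern is voicing of the final sound: -je when the stem ends in a voiceless consonant (*muzpop*, *kowek*); -bo when the stem ends in a voiced consonant (*zakisib*, *nej*); -dok when the stem ends in a vowel (*mumeko*, *tai*).
*liluweb*: final sound = /b/, a voiced consonant → -bo → *liluwebbo*.
*rogo* — final sound /o/ (a vowel) → -dok → *rogodok*.

liluwebbo, rogodok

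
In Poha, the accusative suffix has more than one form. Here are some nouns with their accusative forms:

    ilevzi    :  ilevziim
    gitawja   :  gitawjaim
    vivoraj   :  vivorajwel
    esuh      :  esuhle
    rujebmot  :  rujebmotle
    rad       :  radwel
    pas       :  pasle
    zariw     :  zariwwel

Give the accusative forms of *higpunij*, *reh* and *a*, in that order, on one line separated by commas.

higpunijwel, rehle, aim

The suffix is conditioned by the final sound: -le when the stem ends in a voiceless consonant (*esuh*, *rujebmot*, *pas*); -wel when the stem ends in a voiced consonant (*vivoraj*, *rad*, *zariw*); -im when the stem ends in a vowel (*ilevzi*, *gitawja*).
*higpunij* — final sound /j/ (a voiced consonant) → -wel → *higpunijwel*.
Since the final sound of *reh* is /h/ (a voiceless consonant), it takes -le, giving *rehle*.
*a*: final sound = /a/, a vowel → -im → *aim*.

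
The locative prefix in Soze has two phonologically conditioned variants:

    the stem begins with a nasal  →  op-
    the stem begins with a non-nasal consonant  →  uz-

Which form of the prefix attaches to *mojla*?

The first consonant of *mojla* is /m/, which is a nasal, so the prefix is op-.

op-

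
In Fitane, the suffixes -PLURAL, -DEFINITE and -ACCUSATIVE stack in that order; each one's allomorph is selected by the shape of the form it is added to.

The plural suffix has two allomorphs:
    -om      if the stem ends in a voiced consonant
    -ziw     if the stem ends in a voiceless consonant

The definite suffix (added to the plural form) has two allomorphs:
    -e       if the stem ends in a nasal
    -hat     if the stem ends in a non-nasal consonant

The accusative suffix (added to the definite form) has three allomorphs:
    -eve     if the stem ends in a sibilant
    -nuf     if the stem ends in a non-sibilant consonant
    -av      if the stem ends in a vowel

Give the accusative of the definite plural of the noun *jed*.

jedomeav

*jed*: final consonant = /d/, voiced → -om → *jedom*.
Since the final consonant of the plural form *jedom* is /m/ (a nasal), it takes -e, giving *jedome*.
The final sound of the definite form *jedome* is /e/, which is a vowel, so the accusative suffix is -av, giving *jedomeav*.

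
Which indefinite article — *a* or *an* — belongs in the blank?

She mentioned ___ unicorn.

a

The indefinite article is chosen by the initial *sound* of the following word, not its spelling.
*unicorn* begins with the sound /juː/ (u pronounced /juː/) — a consonant sound.
So the article is *a*: She mentioned a unicorn.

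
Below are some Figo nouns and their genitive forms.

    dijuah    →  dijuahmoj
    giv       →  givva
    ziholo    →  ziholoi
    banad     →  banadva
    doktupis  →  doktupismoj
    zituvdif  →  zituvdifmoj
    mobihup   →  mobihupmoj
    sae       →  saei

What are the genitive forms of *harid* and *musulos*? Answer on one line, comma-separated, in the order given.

haridva, musulosmoj

The alternation tracks the final sound of the stem — -moj when the stem ends in a voiceless consonant (*dijuah*, *doktupis*, *zituvdif*, *mobihup*); -va when the stem ends in a voiced consonant (*giv*, *banad*); -i when the stem ends in a vowel (*ziholo*, *sae*).
The final sound of *harid* is /d/, which is a voiced consonant, so the suffix is -va, giving *haridva*.
*musulos*: final sound = /s/, a voiceless consonant → -moj → *musulosmoj*.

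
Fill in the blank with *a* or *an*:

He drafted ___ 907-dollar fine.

a

The indefinite article is chosen by the initial *sound* of the following word, not its spelling.
The number *907* is spoken "nine hundred …", beginning with /naɪn/ — a consonant sound.
So the article is *a*: He drafted a 907-dollar fine.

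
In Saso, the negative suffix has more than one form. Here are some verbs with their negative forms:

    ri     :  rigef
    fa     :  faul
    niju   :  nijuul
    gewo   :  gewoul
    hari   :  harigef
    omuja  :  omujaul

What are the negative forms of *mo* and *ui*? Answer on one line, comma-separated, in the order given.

Looking at the last vowel of each stem: -gef when the last vowel of the stem is a front vowel (*ri*, *hari*); -ul when the last vowel of the stem is a back vowel (*fa*, *niju*, *gewo*, *omuja*).
*mo* — last vowel /o/ (a back vowel) → -ul → *moul*.
Since the last vowel of *ui* is /i/ (a front vowel), it takes -gef, giving *uigef*.

moul, uigef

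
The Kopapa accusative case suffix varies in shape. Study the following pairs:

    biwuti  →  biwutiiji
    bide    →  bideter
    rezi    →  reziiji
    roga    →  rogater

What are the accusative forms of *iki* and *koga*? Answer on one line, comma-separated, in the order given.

ikiiji, kogater

The suffix is conditioned by the last vowel: -iji when the last vowel of the stem is a high vowel (*biwuti*, *rezi*); -ter when the last vowel of the stem is a non-high vowel (*bide*, *roga*).
*iki* — last vowel /i/ (a high vowel) → -iji → *ikiiji*.
*koga* — last vowel /a/ (a non-high vowel) → -ter → *kogater*.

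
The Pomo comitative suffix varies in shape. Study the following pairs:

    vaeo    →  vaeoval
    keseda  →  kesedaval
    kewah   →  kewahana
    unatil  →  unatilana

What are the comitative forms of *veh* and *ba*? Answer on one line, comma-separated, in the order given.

vehana, baval

The pattern is consonant vs. vowel: -ana when the stem ends in a consonant (*kewah*, *unatil*); -val when the stem ends in a vowel (*vaeo*, *keseda*).
*veh*: final sound = /h/, a consonant → -ana → *vehana*.
*ba* — final sound /a/ (a vowel) → -val → *baval*.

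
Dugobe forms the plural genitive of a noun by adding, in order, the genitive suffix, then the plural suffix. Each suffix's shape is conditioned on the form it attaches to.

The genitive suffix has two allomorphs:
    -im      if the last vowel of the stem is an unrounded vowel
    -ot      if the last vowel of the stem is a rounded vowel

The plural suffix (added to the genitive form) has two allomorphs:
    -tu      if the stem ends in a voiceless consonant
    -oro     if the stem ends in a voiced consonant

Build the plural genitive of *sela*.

selaimoro

*sela*: last vowel = /a/, an unrounded vowel → -im → *selaim*.
The genitive form *selaim* — final consonant /m/ (voiced) → -oro → *selaimoro*.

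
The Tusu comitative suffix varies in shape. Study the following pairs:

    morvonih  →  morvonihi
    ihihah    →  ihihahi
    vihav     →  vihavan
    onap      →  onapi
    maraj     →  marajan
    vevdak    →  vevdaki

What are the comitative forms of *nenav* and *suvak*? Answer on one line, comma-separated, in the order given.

nenavan, suvaki

The pattern is voicing of the final consonant: -i when the stem ends in a voiceless consonant (*morvonih*, *ihihah*, *onap*, *vevdak*); -an when the stem ends in a voiced consonant (*vihav*, *maraj*).
Since the final consonant of *nenav* is /v/ (voiced), it takes -an, giving *nenavan*.
*suvak* — final consonant /k/ (voiceless) → -i → *suvaki*.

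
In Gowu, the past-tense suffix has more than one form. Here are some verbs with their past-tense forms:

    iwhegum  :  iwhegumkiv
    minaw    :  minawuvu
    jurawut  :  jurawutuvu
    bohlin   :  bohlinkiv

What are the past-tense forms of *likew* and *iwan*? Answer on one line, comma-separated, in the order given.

The suffix is conditioned by the final consonant: -kiv when the stem ends in a nasal (*iwhegum*, *bohlin*); -uvu when the stem ends in a non-nasal consonant (*minaw*, *jurawut*).
Since the final consonant of *likew* is /w/ (non-nasal), it takes -uvu, giving *likewuvu*.
The final consonant of *iwan* is /n/, which is a nasal, so the suffix is -kiv, giving *iwankiv*.

likewuvu, iwankiv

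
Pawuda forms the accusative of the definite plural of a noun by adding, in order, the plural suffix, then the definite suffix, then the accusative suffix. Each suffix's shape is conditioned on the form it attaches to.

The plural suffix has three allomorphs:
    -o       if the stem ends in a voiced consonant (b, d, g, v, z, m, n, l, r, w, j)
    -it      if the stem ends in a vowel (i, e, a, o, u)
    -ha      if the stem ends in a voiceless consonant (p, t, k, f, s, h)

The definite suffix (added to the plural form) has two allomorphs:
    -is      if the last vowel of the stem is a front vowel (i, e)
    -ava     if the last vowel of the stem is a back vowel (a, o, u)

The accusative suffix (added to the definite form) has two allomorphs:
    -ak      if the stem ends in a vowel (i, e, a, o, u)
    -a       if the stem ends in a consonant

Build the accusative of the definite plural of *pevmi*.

pevmiitisa

The final sound of *pevmi* is /i/, which is a vowel, so the plural suffix is -it, giving *pevmiit*.
Since the last vowel of the plural form *pevmiit* is /i/ (a front vowel), it takes -is, giving *pevmiitis*.
The definite form *pevmiitis*: final sound = /s/, a consonant → -a → *pevmiitisa*.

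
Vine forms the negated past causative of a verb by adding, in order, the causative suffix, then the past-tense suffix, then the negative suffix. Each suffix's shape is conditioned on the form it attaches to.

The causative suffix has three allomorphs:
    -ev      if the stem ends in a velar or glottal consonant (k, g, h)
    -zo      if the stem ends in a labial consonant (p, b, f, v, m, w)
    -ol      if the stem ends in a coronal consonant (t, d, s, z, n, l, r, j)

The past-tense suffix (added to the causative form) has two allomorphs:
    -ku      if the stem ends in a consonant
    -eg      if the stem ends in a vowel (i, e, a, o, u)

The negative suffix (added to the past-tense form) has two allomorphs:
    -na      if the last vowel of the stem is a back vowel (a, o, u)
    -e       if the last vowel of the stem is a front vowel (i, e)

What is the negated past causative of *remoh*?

Since the final consonant of *remoh* is /h/ (velar/glottal), it takes -ev, giving *remohev*.
The final sound of the causative form *remohev* is /v/, which is a consonant, so the past-tense suffix is -ku, giving *remohevku*.
The last vowel of the past-tense form *remohevku* is /u/, which is a back vowel, so the negative suffix is -na, giving *remohevkuna*.

remohevkuna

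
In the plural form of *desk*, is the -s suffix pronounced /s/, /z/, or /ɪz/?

The stem *desk* ends in a voiceless non-sibilant consonant.
The plural suffix surfaces as /ɪz/ after sibilants, /s/ after other voiceless consonants, and /z/ after other voiced sounds.
So the plural -s on *desk* is pronounced /s/.

/s/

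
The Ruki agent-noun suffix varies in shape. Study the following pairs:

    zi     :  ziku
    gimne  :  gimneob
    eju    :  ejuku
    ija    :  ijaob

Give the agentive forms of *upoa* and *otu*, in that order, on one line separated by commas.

upoaob, otuku

Looking at the last vowel of each stem: -ku when the last vowel of the stem is a high vowel (*zi*, *eju*); -ob when the last vowel of the stem is a non-high vowel (*gimne*, *ija*).
*upoa* — last vowel /a/ (a non-high vowel) → -ob → *upoaob*.
The last vowel of *otu* is /u/, which is a high vowel, so the suffix is -ku, giving *otuku*.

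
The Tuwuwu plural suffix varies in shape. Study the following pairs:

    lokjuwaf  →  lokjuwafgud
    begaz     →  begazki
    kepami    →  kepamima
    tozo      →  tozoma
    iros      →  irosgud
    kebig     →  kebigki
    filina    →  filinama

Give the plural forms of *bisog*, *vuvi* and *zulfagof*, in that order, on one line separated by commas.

bisogki, vuvima, zulfagofgud

The alternation tracks the final sound of the stem — -gud when the stem ends in a voiceless consonant (*lokjuwaf*, *iros*); -ki when the stem ends in a voiced consonant (*begaz*, *kebig*); -ma when the stem ends in a vowel (*kepami*, *tozo*, *filina*).
*bisog* — final sound /g/ (a voiced consonant) → -ki → *bisogki*.
*vuvi* — final sound /i/ (a vowel) → -ma → *vuvima*.
Since the final sound of *zulfagof* is /f/ (a voiceless consonant), it takes -gud, giving *zulfagofgud*.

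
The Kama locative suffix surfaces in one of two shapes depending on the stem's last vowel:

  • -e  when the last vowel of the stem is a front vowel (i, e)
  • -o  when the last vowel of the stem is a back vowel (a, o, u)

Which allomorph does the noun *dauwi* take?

*dauwi*: last vowel = /i/, a front vowel → -e.

-e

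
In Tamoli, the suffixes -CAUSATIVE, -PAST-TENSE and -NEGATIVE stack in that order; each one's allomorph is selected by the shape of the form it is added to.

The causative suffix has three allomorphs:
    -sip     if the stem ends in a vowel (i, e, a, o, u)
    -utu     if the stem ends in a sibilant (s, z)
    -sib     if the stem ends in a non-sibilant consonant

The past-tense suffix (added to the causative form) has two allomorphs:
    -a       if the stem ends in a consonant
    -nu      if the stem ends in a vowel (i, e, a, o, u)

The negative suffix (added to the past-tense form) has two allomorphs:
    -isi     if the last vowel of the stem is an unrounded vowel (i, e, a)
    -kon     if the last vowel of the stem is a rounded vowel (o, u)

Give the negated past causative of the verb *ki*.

kisipaisi

Since the final sound of *ki* is /i/ (a vowel), it takes -sip, giving *kisip*.
Since the final sound of the causative form *kisip* is /p/ (a consonant), it takes -a, giving *kisipa*.
The past-tense form *kisipa*: last vowel = /a/, an unrounded vowel → -isi → *kisipaisi*.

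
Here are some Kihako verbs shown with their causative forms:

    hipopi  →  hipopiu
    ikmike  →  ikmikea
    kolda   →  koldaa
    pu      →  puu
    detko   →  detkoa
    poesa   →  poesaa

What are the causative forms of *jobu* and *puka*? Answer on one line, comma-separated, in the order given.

jobuu, pukaa

Looking at the last vowel of each stem: -u when the last vowel of the stem is a high vowel (*hipopi*, *pu*); -a when the last vowel of the stem is a non-high vowel (*ikmike*, *kolda*, *detko*, *poesa*).
The last vowel of *jobu* is /u/, which is a high vowel, so the suffix is -u, giving *jobuu*.
*puka*: last vowel = /a/, a non-high vowel → -a → *pukaa*.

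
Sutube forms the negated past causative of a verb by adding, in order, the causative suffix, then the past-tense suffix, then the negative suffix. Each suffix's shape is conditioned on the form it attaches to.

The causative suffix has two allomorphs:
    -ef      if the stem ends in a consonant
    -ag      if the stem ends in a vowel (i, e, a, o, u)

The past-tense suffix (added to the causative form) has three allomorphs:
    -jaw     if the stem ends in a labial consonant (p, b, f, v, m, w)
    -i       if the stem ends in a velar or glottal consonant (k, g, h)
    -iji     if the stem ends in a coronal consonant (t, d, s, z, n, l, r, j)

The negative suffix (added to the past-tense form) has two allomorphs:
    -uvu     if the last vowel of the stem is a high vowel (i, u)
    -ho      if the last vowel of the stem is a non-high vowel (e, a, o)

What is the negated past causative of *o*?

oagiuvu

*o*: final sound = /o/, a vowel → -ag → *oag*.
The final consonant of the causative form *oag* is /g/, which is velar/glottal, so the past-tense suffix is -i, giving *oagi*.
The last vowel of the past-tense form *oagi* is /i/, which is a high vowel, so the negative suffix is -uvu, giving *oagiuvu*.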